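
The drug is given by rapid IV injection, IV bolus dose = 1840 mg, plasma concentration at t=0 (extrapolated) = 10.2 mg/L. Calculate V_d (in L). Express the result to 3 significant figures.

180 L

Vd = Dose / C₀ = 1840 / 10.2 = 180.4 L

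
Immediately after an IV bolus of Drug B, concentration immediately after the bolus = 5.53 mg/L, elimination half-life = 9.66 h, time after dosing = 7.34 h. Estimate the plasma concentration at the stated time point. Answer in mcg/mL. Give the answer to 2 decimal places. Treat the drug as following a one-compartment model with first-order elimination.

k = ln2 / t½ = 0.693147 / 9.66 = 0.07175 h⁻¹
C = C₀ · e^(−k·t) = 5.530 × e^(−0.07175 × 7.34)
  = 5.530 × 0.5906 = 3.266 mg/L
(3.266 mg/L = 3.266 mcg/mL)

3.27 mcg/mL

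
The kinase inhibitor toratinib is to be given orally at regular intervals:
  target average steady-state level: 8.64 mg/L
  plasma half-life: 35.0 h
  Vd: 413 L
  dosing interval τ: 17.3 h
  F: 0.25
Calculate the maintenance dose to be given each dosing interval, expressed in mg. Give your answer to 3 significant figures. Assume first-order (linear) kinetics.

4890 mg

k = ln2 / t½ = 0.693147 / 35.0 = 0.01980 h⁻¹
CL = k × Vd = 0.01980 × 413 = 8.177 L/h
At steady state, F × (Dose/τ) = Css × CL.
Dose = Css × CL × τ / F = 8.64 × 8.177 × 17.3 / 0.25 = 4889 mg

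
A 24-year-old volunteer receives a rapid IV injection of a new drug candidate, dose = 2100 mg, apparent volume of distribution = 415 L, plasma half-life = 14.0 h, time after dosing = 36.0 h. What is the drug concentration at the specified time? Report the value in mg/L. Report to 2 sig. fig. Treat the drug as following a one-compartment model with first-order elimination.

0.85 mg/L

C₀ = Dose / Vd = 2100 / 415 = 5.060 mg/L
k = ln2 / t½ = 0.693147 / 14.0 = 0.04951 h⁻¹
C = C₀ · e^(−k·t) = 5.060 × e^(−0.04951 × 36.0)
  = 5.060 × 0.1682 = 0.8511 mg/L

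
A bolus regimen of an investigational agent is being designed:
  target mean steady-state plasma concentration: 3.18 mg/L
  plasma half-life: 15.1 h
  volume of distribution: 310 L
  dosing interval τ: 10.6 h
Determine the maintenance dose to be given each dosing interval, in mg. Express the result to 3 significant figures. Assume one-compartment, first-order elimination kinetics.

k = ln2 / t½ = 0.693147 / 15.1 = 0.04590 h⁻¹
CL = k × Vd = 0.04590 × 310 = 14.23 L/h
At steady state, Dose/τ = Css × CL.
Dose = Css × CL × τ = 3.18 × 14.23 × 10.6 = 479.7 mg

480 mg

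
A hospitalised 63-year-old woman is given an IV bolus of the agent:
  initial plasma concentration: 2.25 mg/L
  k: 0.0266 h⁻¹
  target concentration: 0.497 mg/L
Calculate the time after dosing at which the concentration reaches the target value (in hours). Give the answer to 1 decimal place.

56.8 h

t = ln(C₀ / C) / k = ln(2.250 / 0.497) / 0.02660
  = ln(4.527) / 0.02660 = 1.510 / 0.02660 = 56.77 h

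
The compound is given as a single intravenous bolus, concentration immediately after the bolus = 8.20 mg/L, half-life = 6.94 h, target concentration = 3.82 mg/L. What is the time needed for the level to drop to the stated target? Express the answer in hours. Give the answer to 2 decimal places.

k = ln2 / t½ = 0.693147 / 6.94 = 0.09988 h⁻¹
t = ln(C₀ / C) / k = ln(8.200 / 3.82) / 0.09988
  = ln(2.147) / 0.09988 = 0.7641 / 0.09988 = 7.650 h

7.65 h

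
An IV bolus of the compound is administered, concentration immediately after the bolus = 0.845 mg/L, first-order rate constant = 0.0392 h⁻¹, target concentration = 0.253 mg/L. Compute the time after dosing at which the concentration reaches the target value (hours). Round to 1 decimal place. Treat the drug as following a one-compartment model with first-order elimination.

t = ln(C₀ / C) / k = ln(0.8450 / 0.253) / 0.03920
  = ln(3.340) / 0.03920 = 1.206 / 0.03920 = 30.77 h

30.8 h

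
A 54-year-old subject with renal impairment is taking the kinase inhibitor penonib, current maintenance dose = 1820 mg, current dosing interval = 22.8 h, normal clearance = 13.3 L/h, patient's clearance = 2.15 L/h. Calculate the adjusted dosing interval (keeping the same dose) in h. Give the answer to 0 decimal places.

To keep the same average steady-state level, dosing rate must scale with clearance.
CL ratio = 2.15 / 13.3 = 0.1617
New interval (same dose) = 22.8 / 0.1617 = 141.0 h

141 h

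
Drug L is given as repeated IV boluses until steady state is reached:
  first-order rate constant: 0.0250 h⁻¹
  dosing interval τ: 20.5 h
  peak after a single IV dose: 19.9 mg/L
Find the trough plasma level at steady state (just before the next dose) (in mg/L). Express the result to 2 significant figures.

e^(−kτ) = e^(−0.02500 × 20.5) = 0.5990
Accumulation ratio R = 1 / (1 − e^(−kτ)) = 1 / (1 − 0.5990) = 2.494
Steady-state trough = C₀ × R × e^(−kτ) = 19.9 × 2.494 × 0.5990 = 29.73 mg/L

30 mg/L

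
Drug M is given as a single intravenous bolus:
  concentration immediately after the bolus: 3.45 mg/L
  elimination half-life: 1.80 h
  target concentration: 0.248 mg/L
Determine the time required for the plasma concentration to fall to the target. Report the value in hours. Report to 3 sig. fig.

k = ln2 / t½ = 0.693147 / 1.80 = 0.3851 h⁻¹
t = ln(C₀ / C) / k = ln(3.450 / 0.248) / 0.3851
  = ln(13.91) / 0.3851 = 2.633 / 0.3851 = 6.837 h

6.84 h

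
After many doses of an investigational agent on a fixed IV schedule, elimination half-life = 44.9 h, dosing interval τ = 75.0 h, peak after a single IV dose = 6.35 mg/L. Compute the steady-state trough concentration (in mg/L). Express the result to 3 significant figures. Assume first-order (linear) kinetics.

k = ln2 / t½ = 0.693147 / 44.9 = 0.01544 h⁻¹
e^(−kτ) = e^(−0.01544 × 75.0) = 0.3141
Accumulation ratio R = 1 / (1 − e^(−kτ)) = 1 / (1 − 0.3141) = 1.458
Steady-state trough = C₀ × R × e^(−kτ) = 6.35 × 1.458 × 0.3141 = 2.908 mg/L

2.91 mg/L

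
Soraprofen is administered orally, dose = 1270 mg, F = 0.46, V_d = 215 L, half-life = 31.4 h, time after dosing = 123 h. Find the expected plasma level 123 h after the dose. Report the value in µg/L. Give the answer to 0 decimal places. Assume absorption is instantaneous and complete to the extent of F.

Amount reaching circulation = F × Dose = 0.46 × 1270 = 584.2 mg
C₀ = F·Dose / Vd = 584.2 / 215 = 2.717 mg/L
k = ln2 / t½ = 0.693147 / 31.4 = 0.02207 h⁻¹
C = C₀ · e^(−k·t) = 2.717 × e^(−0.02207 × 123)
  = 2.717 × 0.06623 = 0.1799 mg/L
Convert: 0.1799 mg/L × 1000 = 179.9 µg/L

180 µg/L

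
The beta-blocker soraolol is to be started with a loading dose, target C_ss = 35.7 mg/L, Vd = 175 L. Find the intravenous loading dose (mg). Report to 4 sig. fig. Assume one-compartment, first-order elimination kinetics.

LD = Css × Vd = 35.7 × 175 = 6248 mg

6248 mg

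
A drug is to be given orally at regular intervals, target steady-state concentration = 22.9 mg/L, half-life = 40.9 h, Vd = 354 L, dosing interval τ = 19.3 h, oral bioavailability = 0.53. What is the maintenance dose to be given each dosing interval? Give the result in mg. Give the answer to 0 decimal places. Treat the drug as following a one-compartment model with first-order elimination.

5003 mg

k = ln2 / t½ = 0.693147 / 40.9 = 0.01695 h⁻¹
CL = k × Vd = 0.01695 × 354 = 6.000 L/h
At steady state, F × (Dose/τ) = Css × CL.
Dose = Css × CL × τ / F = 22.9 × 6.000 × 19.3 / 0.53 = 5003 mg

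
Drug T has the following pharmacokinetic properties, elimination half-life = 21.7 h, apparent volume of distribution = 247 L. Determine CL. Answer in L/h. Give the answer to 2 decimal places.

k = ln2 / t½ = 0.693147 / 21.7 = 0.03194 h⁻¹
CL = k × Vd = 0.03194 × 247 = 7.889 L/h

7.89 L/h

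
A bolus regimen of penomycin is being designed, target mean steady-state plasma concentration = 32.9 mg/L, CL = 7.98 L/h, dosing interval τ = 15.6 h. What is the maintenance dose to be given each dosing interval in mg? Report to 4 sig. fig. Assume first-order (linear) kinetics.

4096 mg

At steady state, Dose/τ = Css × CL.
Dose = Css × CL × τ = 32.9 × 7.980 × 15.6 = 4096 mg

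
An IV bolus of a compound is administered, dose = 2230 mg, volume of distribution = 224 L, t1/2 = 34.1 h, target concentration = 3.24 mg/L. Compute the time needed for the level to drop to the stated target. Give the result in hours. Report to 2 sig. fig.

55 h

C₀ = Dose / Vd = 2230 / 224 = 9.955 mg/L
k = ln2 / t½ = 0.693147 / 34.1 = 0.02033 h⁻¹
t = ln(C₀ / C) / k = ln(9.955 / 3.24) / 0.02033
  = ln(3.073) / 0.02033 = 1.123 / 0.02033 = 55.24 h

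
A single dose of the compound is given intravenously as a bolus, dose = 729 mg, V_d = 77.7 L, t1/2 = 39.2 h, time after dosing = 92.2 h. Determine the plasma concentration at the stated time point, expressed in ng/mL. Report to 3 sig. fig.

C₀ = Dose / Vd = 729.0 / 77.7 = 9.382 mg/L
k = ln2 / t½ = 0.693147 / 39.2 = 0.01768 h⁻¹
C = C₀ · e^(−k·t) = 9.382 × e^(−0.01768 × 92.2)
  = 9.382 × 0.1959 = 1.838 mg/L
Convert: 1.838 mg/L × 1000 = 1838 ng/mL

1840 ng/mL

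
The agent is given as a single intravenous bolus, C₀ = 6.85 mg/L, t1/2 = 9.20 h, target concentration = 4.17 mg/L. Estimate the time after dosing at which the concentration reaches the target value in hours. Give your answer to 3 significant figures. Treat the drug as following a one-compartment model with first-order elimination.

6.59 h

k = ln2 / t½ = 0.693147 / 9.20 = 0.07534 h⁻¹
t = ln(C₀ / C) / k = ln(6.850 / 4.17) / 0.07534
  = ln(1.643) / 0.07534 = 0.4965 / 0.07534 = 6.590 h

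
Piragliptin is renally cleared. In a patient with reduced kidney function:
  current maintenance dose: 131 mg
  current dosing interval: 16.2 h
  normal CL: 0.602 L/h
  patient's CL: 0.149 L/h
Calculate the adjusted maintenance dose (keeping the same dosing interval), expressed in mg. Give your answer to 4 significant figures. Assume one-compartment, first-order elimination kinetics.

32.42 mg

To keep the same average steady-state level, dosing rate must scale with clearance.
CL ratio = 0.149 / 0.602 = 0.2475
New dose (same interval) = 131 × 0.2475 = 32.42 mg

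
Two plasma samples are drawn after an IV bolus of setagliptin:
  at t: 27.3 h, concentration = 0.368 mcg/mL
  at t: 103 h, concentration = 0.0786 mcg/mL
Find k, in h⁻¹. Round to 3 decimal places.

0.020 h⁻¹

k = ln(C₁/C₂) / (t₂ − t₁) = ln(0.368/0.0786) / (103 − 27.3)
  = 1.544 / 75.70 = 0.02040 h⁻¹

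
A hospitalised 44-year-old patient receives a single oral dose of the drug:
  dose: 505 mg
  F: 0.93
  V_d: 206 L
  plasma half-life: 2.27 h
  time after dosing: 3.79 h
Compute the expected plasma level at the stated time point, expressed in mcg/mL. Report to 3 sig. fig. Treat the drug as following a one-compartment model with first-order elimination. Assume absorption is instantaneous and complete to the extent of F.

0.717 mcg/mL

Amount reaching circulation = F × Dose = 0.93 × 505.0 = 469.7 mg
C₀ = F·Dose / Vd = 469.7 / 206 = 2.280 mg/L
k = ln2 / t½ = 0.693147 / 2.27 = 0.3054 h⁻¹
C = C₀ · e^(−k·t) = 2.280 × e^(−0.3054 × 3.79)
  = 2.280 × 0.3143 = 0.7166 mg/L
(0.7166 mg/L = 0.7166 mcg/mL)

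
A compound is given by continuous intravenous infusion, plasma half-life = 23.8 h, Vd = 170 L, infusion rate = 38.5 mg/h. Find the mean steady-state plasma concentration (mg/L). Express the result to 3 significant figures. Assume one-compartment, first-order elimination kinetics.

k = ln2 / t½ = 0.693147 / 23.8 = 0.02912 h⁻¹
CL = k × Vd = 0.02912 × 170 = 4.950 L/h
At steady state Css = R₀ / CL = 38.5 / 4.950 = 7.778 mg/L

7.78 mg/L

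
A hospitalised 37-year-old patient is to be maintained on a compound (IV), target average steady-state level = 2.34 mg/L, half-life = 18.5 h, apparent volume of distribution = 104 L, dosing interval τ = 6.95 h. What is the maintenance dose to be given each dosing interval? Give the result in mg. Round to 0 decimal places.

63 mg

k = ln2 / t½ = 0.693147 / 18.5 = 0.03747 h⁻¹
CL = k × Vd = 0.03747 × 104 = 3.897 L/h
At steady state, Dose/τ = Css × CL.
Dose = Css × CL × τ = 2.34 × 3.897 × 6.95 = 63.38 mg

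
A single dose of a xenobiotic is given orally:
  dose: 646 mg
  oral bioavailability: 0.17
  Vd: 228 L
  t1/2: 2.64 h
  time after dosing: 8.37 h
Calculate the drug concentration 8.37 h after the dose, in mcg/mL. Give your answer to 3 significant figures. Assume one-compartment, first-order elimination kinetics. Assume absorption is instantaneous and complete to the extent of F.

0.0535 mcg/mL

Amount reaching circulation = F × Dose = 0.17 × 646.0 = 109.8 mg
C₀ = F·Dose / Vd = 109.8 / 228 = 0.4816 mg/L
k = ln2 / t½ = 0.693147 / 2.64 = 0.2626 h⁻¹
C = C₀ · e^(−k·t) = 0.4816 × e^(−0.2626 × 8.37)
  = 0.4816 × 0.1110 = 0.05346 mg/L
(0.05346 mg/L = 0.05346 mcg/mL)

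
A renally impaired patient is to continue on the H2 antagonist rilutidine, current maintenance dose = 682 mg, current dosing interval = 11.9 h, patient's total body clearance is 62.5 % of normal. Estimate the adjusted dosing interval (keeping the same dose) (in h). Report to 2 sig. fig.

To keep the same average steady-state level, dosing rate must scale with clearance.
CL ratio = 62.5 / 100 = 0.6250
New interval (same dose) = 11.9 / 0.6250 = 19.04 h

19 h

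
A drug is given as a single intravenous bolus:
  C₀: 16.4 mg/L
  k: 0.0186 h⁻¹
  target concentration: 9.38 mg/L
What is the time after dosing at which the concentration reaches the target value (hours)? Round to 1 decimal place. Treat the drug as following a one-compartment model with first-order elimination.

t = ln(C₀ / C) / k = ln(16.40 / 9.38) / 0.01860
  = ln(1.748) / 0.01860 = 0.5585 / 0.01860 = 30.03 h

30.0 h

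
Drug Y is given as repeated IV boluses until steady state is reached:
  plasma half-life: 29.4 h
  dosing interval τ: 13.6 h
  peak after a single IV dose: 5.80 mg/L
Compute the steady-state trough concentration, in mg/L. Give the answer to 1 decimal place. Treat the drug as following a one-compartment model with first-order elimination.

k = ln2 / t½ = 0.693147 / 29.4 = 0.02358 h⁻¹
e^(−kτ) = e^(−0.02358 × 13.6) = 0.7256
Accumulation ratio R = 1 / (1 − e^(−kτ)) = 1 / (1 − 0.7256) = 3.644
Steady-state trough = C₀ × R × e^(−kτ) = 5.80 × 3.644 × 0.7256 = 15.34 mg/L

15.3 mg/L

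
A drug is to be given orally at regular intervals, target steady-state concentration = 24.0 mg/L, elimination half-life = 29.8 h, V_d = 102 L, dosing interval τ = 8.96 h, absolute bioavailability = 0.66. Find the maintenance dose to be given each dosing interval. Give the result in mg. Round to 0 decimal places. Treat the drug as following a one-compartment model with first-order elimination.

k = ln2 / t½ = 0.693147 / 29.8 = 0.02326 h⁻¹
CL = k × Vd = 0.02326 × 102 = 2.373 L/h
At steady state, F × (Dose/τ) = Css × CL.
Dose = Css × CL × τ / F = 24.0 × 2.373 × 8.96 / 0.66 = 773.2 mg

773 mg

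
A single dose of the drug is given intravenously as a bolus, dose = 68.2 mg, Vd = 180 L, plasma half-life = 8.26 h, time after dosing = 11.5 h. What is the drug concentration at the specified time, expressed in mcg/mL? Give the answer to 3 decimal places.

C₀ = Dose / Vd = 68.20 / 180 = 0.3789 mg/L
k = ln2 / t½ = 0.693147 / 8.26 = 0.08392 h⁻¹
C = C₀ · e^(−k·t) = 0.3789 × e^(−0.08392 × 11.5)
  = 0.3789 × 0.3810 = 0.1444 mg/L
(0.1444 mg/L = 0.1444 mcg/mL)

0.144 mcg/mL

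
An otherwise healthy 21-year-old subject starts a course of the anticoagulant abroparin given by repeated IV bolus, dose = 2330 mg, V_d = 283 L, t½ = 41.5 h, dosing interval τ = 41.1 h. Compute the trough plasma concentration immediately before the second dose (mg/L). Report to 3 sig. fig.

C₀ per dose = Dose / Vd = 2330 / 283 = 8.233 mg/L
k = ln2 / t½ = 0.693147 / 41.5 = 0.01670 h⁻¹
Fraction remaining after one interval: r = e^(−kτ) = e^(−0.01670 × 41.1) = 0.5034
Before dose 2, 1 dose has been given (aged 1τ).
C_trough = C₀ × r = 8.233 × 0.5034 = 4.144 mg/L

4.14 mg/L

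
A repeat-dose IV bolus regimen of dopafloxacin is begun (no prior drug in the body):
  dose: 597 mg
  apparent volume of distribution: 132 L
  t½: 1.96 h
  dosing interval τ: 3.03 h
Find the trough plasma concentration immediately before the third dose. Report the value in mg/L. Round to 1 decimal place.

2.1 mg/L

C₀ per dose = Dose / Vd = 597 / 132 = 4.523 mg/L
k = ln2 / t½ = 0.693147 / 1.96 = 0.3536 h⁻¹
Fraction remaining after one interval: r = e^(−kτ) = e^(−0.3536 × 3.03) = 0.3425
Before dose 3, 2 doses have been given (aged 1τ, 2τ).
C_trough = C₀ × (r + r²) = 4.523 × (0.3425 + 0.1173) = 2.080 mg/L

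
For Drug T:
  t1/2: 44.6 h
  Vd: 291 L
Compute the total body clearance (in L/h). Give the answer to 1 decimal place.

k = ln2 / t½ = 0.693147 / 44.6 = 0.01554 h⁻¹
CL = k × Vd = 0.01554 × 291 = 4.522 L/h

4.5 L/h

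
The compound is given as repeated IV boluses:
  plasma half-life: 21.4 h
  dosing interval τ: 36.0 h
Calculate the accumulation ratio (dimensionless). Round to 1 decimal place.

1.5

k = ln2 / t½ = 0.693147 / 21.4 = 0.03239 h⁻¹
e^(−kτ) = e^(−0.03239 × 36.0) = 0.3116
Accumulation ratio R = 1 / (1 − e^(−kτ)) = 1 / (1 − 0.3116) = 1.453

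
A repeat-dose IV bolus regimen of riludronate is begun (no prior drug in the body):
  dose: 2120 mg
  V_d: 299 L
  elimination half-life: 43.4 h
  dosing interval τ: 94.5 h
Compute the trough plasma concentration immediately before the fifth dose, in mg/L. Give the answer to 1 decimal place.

C₀ per dose = Dose / Vd = 2120 / 299 = 7.090 mg/L
k = ln2 / t½ = 0.693147 / 43.4 = 0.01597 h⁻¹
Fraction remaining after one interval: r = e^(−kτ) = e^(−0.01597 × 94.5) = 0.2211
Before dose 5, 4 doses have been given (aged 1τ, 2τ, 3τ, 4τ).
C_trough = C₀ × (r + r² + … + r^4) = C₀ × r(1−r^4)/(1−r)
        = 7.090 × 0.2211 × (1 − 0.002390) / (1 − 0.2211) = 2.008 mg/L

2.0 mg/L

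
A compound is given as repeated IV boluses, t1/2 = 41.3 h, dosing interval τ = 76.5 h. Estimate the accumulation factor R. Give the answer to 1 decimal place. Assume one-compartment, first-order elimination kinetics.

k = ln2 / t½ = 0.693147 / 41.3 = 0.01678 h⁻¹
e^(−kτ) = e^(−0.01678 × 76.5) = 0.2770
Accumulation ratio R = 1 / (1 − e^(−kτ)) = 1 / (1 − 0.2770) = 1.383

1.4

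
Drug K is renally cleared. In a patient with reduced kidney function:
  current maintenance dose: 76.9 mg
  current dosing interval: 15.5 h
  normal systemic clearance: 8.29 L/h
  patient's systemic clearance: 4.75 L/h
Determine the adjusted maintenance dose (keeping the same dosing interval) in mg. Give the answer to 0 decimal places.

To keep the same average steady-state level, dosing rate must scale with clearance.
CL ratio = 4.75 / 8.29 = 0.5730
New dose (same interval) = 76.9 × 0.5730 = 44.06 mg

44 mg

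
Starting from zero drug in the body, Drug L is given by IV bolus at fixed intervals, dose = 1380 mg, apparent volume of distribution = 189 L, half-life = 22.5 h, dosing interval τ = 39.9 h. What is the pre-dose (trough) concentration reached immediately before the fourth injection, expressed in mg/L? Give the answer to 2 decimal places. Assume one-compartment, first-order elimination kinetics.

C₀ per dose = Dose / Vd = 1380 / 189 = 7.302 mg/L
k = ln2 / t½ = 0.693147 / 22.5 = 0.03081 h⁻¹
Fraction remaining after one interval: r = e^(−kτ) = e^(−0.03081 × 39.9) = 0.2925
Before dose 4, 3 doses have been given (aged 1τ, 2τ, 3τ).
C_trough = C₀ × (r + r² + … + r^3) = C₀ × r(1−r^3)/(1−r)
        = 7.302 × 0.2925 × (1 − 0.02503) / (1 − 0.2925) = 2.943 mg/L

2.94 mg/L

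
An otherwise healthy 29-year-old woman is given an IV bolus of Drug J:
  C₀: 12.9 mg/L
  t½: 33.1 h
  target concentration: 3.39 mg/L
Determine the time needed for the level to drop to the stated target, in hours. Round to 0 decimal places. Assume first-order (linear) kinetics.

64 h

k = ln2 / t½ = 0.693147 / 33.1 = 0.02094 h⁻¹
t = ln(C₀ / C) / k = ln(12.90 / 3.39) / 0.02094
  = ln(3.805) / 0.02094 = 1.336 / 0.02094 = 63.80 h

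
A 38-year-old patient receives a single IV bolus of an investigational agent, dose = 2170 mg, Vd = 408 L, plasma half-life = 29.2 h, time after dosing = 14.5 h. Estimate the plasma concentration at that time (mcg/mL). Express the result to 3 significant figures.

3.77 mcg/mL

C₀ = Dose / Vd = 2170 / 408 = 5.319 mg/L
k = ln2 / t½ = 0.693147 / 29.2 = 0.02374 h⁻¹
C = C₀ · e^(−k·t) = 5.319 × e^(−0.02374 × 14.5)
  = 5.319 × 0.7088 = 3.770 mg/L
(3.770 mg/L = 3.770 mcg/mL)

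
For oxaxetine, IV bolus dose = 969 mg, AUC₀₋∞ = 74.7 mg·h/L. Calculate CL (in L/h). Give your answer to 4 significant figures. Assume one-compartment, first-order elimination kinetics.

12.97 L/h

CL = Dose / AUC = 969 / 74.7 = 12.97 L/h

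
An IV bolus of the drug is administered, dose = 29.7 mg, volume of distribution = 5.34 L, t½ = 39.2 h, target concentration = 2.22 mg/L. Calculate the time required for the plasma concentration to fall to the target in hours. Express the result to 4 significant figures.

C₀ = Dose / Vd = 29.70 / 5.34 = 5.562 mg/L
k = ln2 / t½ = 0.693147 / 39.2 = 0.01768 h⁻¹
t = ln(C₀ / C) / k = ln(5.562 / 2.22) / 0.01768
  = ln(2.505) / 0.01768 = 0.9183 / 0.01768 = 51.94 h

51.94 h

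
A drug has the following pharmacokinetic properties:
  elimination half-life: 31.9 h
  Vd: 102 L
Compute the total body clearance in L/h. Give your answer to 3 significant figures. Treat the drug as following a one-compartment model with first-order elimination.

k = ln2 / t½ = 0.693147 / 31.9 = 0.02173 h⁻¹
CL = k × Vd = 0.02173 × 102 = 2.216 L/h

2.22 L/h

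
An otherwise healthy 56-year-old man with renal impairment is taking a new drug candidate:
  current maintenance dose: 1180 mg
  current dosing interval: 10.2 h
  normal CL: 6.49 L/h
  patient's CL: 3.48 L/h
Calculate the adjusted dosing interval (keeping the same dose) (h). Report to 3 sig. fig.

To keep the same average steady-state level, dosing rate must scale with clearance.
CL ratio = 3.48 / 6.49 = 0.5362
New interval (same dose) = 10.2 / 0.5362 = 19.02 h

19.0 h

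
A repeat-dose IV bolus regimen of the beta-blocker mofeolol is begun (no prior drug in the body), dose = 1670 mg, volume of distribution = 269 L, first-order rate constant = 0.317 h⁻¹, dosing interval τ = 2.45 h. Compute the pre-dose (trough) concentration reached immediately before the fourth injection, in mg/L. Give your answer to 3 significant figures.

4.77 mg/L

C₀ per dose = Dose / Vd = 1670 / 269 = 6.208 mg/L
Fraction remaining after one interval: r = e^(−kτ) = e^(−0.3170 × 2.45) = 0.4599
Before dose 4, 3 doses have been given (aged 1τ, 2τ, 3τ).
C_trough = C₀ × (r + r² + … + r^3) = C₀ × r(1−r^3)/(1−r)
        = 6.208 × 0.4599 × (1 − 0.09727) / (1 − 0.4599) = 4.772 mg/L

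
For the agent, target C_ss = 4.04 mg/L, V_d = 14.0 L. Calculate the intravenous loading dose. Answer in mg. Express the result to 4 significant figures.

56.56 mg

LD = Css × Vd = 4.04 × 14.0 = 56.56 mg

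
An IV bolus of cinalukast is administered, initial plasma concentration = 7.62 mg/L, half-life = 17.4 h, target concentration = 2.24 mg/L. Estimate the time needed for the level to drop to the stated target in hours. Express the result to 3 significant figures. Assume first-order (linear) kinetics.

30.7 h

k = ln2 / t½ = 0.693147 / 17.4 = 0.03984 h⁻¹
t = ln(C₀ / C) / k = ln(7.620 / 2.24) / 0.03984
  = ln(3.402) / 0.03984 = 1.224 / 0.03984 = 30.72 h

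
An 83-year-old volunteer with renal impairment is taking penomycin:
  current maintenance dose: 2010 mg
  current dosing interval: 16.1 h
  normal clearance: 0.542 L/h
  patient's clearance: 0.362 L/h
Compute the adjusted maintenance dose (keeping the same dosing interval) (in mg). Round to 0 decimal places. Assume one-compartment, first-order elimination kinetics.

To keep the same average steady-state level, dosing rate must scale with clearance.
CL ratio = 0.362 / 0.542 = 0.6679
New dose (same interval) = 2010 × 0.6679 = 1342 mg

1342 mg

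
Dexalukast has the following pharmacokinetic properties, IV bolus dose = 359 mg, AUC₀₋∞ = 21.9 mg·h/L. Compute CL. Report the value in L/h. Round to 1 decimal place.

CL = Dose / AUC = 359 / 21.9 = 16.39 L/h

16.4 L/h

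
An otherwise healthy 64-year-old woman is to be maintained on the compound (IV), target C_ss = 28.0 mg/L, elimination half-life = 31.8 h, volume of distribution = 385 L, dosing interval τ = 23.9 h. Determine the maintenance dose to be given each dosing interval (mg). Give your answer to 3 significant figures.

5620 mg

k = ln2 / t½ = 0.693147 / 31.8 = 0.02180 h⁻¹
CL = k × Vd = 0.02180 × 385 = 8.393 L/h
At steady state, Dose/τ = Css × CL.
Dose = Css × CL × τ = 28.0 × 8.393 × 23.9 = 5617 mg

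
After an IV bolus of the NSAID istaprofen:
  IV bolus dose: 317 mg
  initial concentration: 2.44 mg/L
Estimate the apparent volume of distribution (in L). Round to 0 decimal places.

130 L

Vd = Dose / C₀ = 317.0 / 2.44 = 129.9 L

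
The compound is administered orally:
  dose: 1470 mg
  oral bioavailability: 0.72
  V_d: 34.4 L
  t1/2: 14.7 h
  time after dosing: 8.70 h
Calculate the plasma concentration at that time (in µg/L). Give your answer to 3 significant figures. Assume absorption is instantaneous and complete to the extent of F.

Amount reaching circulation = F × Dose = 0.72 × 1470 = 1058 mg
C₀ = F·Dose / Vd = 1058 / 34.4 = 30.76 mg/L
k = ln2 / t½ = 0.693147 / 14.7 = 0.04715 h⁻¹
C = C₀ · e^(−k·t) = 30.76 × e^(−0.04715 × 8.70)
  = 30.76 × 0.6635 = 20.41 mg/L
Convert: 20.41 mg/L × 1000 = 20410 µg/L

20400 µg/L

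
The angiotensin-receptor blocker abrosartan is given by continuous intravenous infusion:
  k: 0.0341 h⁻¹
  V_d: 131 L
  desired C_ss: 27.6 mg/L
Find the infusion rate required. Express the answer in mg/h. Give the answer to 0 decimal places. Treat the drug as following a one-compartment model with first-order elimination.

123 mg/h

CL = k × Vd = 0.03410 × 131 = 4.467 L/h
At steady state, infusion rate R₀ = Css × CL = 27.6 × 4.467 = 123.3 mg/h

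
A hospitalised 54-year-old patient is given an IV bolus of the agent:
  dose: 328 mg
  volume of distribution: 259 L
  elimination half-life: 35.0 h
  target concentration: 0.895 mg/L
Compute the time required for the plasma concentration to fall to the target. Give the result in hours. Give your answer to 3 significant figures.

17.5 h

C₀ = Dose / Vd = 328.0 / 259 = 1.266 mg/L
k = ln2 / t½ = 0.693147 / 35.0 = 0.01980 h⁻¹
t = ln(C₀ / C) / k = ln(1.266 / 0.895) / 0.01980
  = ln(1.415) / 0.01980 = 0.3471 / 0.01980 = 17.53 h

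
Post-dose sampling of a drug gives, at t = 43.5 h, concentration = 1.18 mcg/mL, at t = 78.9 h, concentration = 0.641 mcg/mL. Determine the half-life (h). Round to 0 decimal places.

k = ln(C₁/C₂) / (t₂ − t₁) = ln(1.18/0.641) / (78.9 − 43.5)
  = 0.6102 / 35.40 = 0.01724 h⁻¹
t½ = ln2 / k = 0.693147 / 0.01724 = 40.21 h

40 h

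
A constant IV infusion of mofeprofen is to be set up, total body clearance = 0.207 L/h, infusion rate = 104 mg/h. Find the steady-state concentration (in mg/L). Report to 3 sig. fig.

502 mg/L

At steady state Css = R₀ / CL = 104 / 0.2070 = 502.4 mg/L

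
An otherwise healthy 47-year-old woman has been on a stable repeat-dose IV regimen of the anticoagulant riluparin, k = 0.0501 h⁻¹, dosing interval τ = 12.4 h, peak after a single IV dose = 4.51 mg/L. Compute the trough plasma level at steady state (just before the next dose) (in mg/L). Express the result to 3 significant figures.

e^(−kτ) = e^(−0.05010 × 12.4) = 0.5373
Accumulation ratio R = 1 / (1 − e^(−kτ)) = 1 / (1 − 0.5373) = 2.161
Steady-state trough = C₀ × R × e^(−kτ) = 4.51 × 2.161 × 0.5373 = 5.237 mg/L

5.24 mg/L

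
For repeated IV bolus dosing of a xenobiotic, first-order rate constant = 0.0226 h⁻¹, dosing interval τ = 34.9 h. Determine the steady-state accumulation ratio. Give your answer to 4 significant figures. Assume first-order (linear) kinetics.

1.833

e^(−kτ) = e^(−0.02260 × 34.9) = 0.4544
Accumulation ratio R = 1 / (1 − e^(−kτ)) = 1 / (1 − 0.4544) = 1.833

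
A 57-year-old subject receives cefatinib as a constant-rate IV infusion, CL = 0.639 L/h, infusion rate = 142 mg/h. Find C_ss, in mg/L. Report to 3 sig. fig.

At steady state Css = R₀ / CL = 142 / 0.6390 = 222.2 mg/L

222 mg/L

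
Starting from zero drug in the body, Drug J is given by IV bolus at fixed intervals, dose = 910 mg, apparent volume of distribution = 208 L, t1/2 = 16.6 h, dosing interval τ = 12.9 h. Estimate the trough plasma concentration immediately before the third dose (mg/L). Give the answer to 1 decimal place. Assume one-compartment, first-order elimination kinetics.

4.0 mg/L

C₀ per dose = Dose / Vd = 910 / 208 = 4.375 mg/L
k = ln2 / t½ = 0.693147 / 16.6 = 0.04176 h⁻¹
Fraction remaining after one interval: r = e^(−kτ) = e^(−0.04176 × 12.9) = 0.5835
Before dose 3, 2 doses have been given (aged 1τ, 2τ).
C_trough = C₀ × (r + r²) = 4.375 × (0.5835 + 0.3405) = 4.043 mg/L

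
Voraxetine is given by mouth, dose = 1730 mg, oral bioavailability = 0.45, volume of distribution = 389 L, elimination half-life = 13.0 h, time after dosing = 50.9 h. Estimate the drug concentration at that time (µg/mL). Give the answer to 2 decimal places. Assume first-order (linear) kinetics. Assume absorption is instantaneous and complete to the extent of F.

0.13 µg/mL

Amount reaching circulation = F × Dose = 0.45 × 1730 = 778.5 mg
C₀ = F·Dose / Vd = 778.5 / 389 = 2.001 mg/L
k = ln2 / t½ = 0.693147 / 13.0 = 0.05332 h⁻¹
C = C₀ · e^(−k·t) = 2.001 × e^(−0.05332 × 50.9)
  = 2.001 × 0.06627 = 0.1326 mg/L
(0.1326 mg/L = 0.1326 µg/mL)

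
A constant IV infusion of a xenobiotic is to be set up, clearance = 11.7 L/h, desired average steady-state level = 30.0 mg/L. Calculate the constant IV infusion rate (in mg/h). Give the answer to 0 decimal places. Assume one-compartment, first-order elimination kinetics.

351 mg/h

At steady state, infusion rate R₀ = Css × CL = 30.0 × 11.70 = 351.0 mg/h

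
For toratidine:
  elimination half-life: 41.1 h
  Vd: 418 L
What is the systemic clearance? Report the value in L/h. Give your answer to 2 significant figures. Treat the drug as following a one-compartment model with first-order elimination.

7.0 L/h

k = ln2 / t½ = 0.693147 / 41.1 = 0.01686 h⁻¹
CL = k × Vd = 0.01686 × 418 = 7.047 L/h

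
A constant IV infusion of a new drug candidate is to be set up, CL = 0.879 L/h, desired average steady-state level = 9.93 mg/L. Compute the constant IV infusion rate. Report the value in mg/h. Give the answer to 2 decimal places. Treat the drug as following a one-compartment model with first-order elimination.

At steady state, infusion rate R₀ = Css × CL = 9.93 × 0.8790 = 8.728 mg/h

8.73 mg/h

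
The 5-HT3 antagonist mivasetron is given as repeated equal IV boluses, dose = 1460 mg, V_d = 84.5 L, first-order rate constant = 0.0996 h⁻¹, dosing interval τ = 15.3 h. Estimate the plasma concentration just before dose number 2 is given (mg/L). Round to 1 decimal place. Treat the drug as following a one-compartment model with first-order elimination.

3.8 mg/L

C₀ per dose = Dose / Vd = 1460 / 84.5 = 17.28 mg/L
Fraction remaining after one interval: r = e^(−kτ) = e^(−0.09960 × 15.3) = 0.2179
Before dose 2, 1 dose has been given (aged 1τ).
C_trough = C₀ × r = 17.28 × 0.2179 = 3.765 mg/L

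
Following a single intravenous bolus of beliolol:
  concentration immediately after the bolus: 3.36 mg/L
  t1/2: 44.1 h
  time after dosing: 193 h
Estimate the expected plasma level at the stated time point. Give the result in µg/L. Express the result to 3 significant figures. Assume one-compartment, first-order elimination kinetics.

162 µg/L

k = ln2 / t½ = 0.693147 / 44.1 = 0.01572 h⁻¹
C = C₀ · e^(−k·t) = 3.360 × e^(−0.01572 × 193)
  = 3.360 × 0.04812 = 0.1617 mg/L
Convert: 0.1617 mg/L × 1000 = 161.7 µg/L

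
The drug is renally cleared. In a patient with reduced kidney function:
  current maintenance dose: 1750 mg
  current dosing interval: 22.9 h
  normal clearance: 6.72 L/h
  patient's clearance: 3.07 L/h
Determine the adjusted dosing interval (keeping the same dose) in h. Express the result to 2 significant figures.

To keep the same average steady-state level, dosing rate must scale with clearance.
CL ratio = 3.07 / 6.72 = 0.4568
New interval (same dose) = 22.9 / 0.4568 = 50.13 h

50 h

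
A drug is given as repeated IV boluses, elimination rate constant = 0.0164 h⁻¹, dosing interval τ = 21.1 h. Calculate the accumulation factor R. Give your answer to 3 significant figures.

e^(−kτ) = e^(−0.01640 × 21.1) = 0.7075
Accumulation ratio R = 1 / (1 − e^(−kτ)) = 1 / (1 − 0.7075) = 3.419

3.42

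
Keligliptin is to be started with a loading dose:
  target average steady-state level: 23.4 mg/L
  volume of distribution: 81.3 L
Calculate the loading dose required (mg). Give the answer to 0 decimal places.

1902 mg

LD = Css × Vd = 23.4 × 81.3 = 1902 mg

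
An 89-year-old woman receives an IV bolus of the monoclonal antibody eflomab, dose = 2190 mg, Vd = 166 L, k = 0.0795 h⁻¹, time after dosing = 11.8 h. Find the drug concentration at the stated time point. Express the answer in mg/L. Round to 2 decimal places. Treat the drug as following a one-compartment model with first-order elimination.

C₀ = Dose / Vd = 2190 / 166 = 13.19 mg/L
C = C₀ · e^(−k·t) = 13.19 × e^(−0.07950 × 11.8)
  = 13.19 × 0.3914 = 5.163 mg/L

5.16 mg/L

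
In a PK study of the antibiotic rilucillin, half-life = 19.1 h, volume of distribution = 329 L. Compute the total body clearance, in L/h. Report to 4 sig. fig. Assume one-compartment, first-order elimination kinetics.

k = ln2 / t½ = 0.693147 / 19.1 = 0.03629 h⁻¹
CL = k × Vd = 0.03629 × 329 = 11.94 L/h

11.94 L/h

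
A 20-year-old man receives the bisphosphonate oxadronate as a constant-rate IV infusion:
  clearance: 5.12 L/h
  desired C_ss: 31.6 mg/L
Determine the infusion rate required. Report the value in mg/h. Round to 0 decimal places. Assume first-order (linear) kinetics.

162 mg/h

At steady state, infusion rate R₀ = Css × CL = 31.6 × 5.120 = 161.8 mg/h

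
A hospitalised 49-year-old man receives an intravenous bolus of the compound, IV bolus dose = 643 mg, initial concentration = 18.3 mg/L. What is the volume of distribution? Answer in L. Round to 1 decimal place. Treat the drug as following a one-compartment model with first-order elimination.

Vd = Dose / C₀ = 643.0 / 18.3 = 35.14 L

35.1 L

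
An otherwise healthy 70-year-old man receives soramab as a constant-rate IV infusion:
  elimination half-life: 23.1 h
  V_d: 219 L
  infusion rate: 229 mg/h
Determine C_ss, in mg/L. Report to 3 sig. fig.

34.8 mg/L

k = ln2 / t½ = 0.693147 / 23.1 = 0.03001 h⁻¹
CL = k × Vd = 0.03001 × 219 = 6.572 L/h
At steady state Css = R₀ / CL = 229 / 6.572 = 34.84 mg/L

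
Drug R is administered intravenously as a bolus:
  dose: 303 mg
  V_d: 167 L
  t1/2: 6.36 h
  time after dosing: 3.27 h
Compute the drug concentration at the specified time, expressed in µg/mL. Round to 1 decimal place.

C₀ = Dose / Vd = 303.0 / 167 = 1.814 mg/L
k = ln2 / t½ = 0.693147 / 6.36 = 0.1090 h⁻¹
C = C₀ · e^(−k·t) = 1.814 × e^(−0.1090 × 3.27)
  = 1.814 × 0.7002 = 1.270 mg/L
(1.270 mg/L = 1.270 µg/mL)

1.3 µg/mL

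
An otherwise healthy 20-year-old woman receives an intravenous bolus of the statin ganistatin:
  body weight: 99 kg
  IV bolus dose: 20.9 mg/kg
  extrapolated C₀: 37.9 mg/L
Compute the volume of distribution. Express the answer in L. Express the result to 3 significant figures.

54.6 L

Dose = 20.9 × 99 = 2069 mg
Vd = Dose / C₀ = 2069 / 37.9 = 54.59 L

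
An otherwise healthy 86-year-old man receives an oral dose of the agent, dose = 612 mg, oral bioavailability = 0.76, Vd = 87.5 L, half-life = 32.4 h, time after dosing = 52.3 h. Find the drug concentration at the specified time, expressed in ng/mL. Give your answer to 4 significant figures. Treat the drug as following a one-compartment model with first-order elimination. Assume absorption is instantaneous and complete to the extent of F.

Amount reaching circulation = F × Dose = 0.76 × 612.0 = 465.1 mg
C₀ = F·Dose / Vd = 465.1 / 87.5 = 5.315 mg/L
k = ln2 / t½ = 0.693147 / 32.4 = 0.02139 h⁻¹
C = C₀ · e^(−k·t) = 5.315 × e^(−0.02139 × 52.3)
  = 5.315 × 0.3267 = 1.736 mg/L
Convert: 1.736 mg/L × 1000 = 1736 ng/mL

1736 ng/mL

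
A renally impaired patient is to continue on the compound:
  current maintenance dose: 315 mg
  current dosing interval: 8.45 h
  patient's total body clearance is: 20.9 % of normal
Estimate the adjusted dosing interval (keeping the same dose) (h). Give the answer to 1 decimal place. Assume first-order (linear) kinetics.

40.4 h

To keep the same average steady-state level, dosing rate must scale with clearance.
CL ratio = 20.9 / 100 = 0.2090
New interval (same dose) = 8.45 / 0.2090 = 40.43 h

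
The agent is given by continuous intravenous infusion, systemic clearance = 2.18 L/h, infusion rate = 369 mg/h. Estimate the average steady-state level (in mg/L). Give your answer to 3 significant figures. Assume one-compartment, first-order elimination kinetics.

169 mg/L

At steady state Css = R₀ / CL = 369 / 2.180 = 169.3 mg/L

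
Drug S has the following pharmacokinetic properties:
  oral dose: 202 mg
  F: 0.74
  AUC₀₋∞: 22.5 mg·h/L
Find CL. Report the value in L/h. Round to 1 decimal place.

6.6 L/h

CL = F·Dose / AUC = 0.74 × 202 / 22.5 = 6.644 L/h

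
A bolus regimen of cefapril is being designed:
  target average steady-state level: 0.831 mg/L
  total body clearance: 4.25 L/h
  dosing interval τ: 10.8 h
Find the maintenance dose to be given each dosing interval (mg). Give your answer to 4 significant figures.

38.14 mg

At steady state, Dose/τ = Css × CL.
Dose = Css × CL × τ = 0.831 × 4.250 × 10.8 = 38.14 mg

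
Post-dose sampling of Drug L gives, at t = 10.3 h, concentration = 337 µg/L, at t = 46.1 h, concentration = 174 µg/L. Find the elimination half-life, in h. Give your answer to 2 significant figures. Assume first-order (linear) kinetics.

38 h

k = ln(C₁/C₂) / (t₂ − t₁) = ln(337/174) / (46.1 − 10.3)
  = 0.6610 / 35.80 = 0.01846 h⁻¹
t½ = ln2 / k = 0.693147 / 0.01846 = 37.55 h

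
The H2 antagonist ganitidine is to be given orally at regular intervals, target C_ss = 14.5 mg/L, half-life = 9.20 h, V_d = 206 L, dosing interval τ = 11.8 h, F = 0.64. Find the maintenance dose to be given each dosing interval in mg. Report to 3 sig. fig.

4150 mg

k = ln2 / t½ = 0.693147 / 9.20 = 0.07534 h⁻¹
CL = k × Vd = 0.07534 × 206 = 15.52 L/h
At steady state, F × (Dose/τ) = Css × CL.
Dose = Css × CL × τ / F = 14.5 × 15.52 × 11.8 / 0.64 = 4149 mg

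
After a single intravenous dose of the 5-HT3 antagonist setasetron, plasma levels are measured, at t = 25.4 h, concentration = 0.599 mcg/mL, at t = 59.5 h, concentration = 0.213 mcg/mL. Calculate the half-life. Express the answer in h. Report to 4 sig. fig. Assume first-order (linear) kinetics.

k = ln(C₁/C₂) / (t₂ − t₁) = ln(0.599/0.213) / (59.5 − 25.4)
  = 1.034 / 34.10 = 0.03032 h⁻¹
t½ = ln2 / k = 0.693147 / 0.03032 = 22.86 h

22.86 h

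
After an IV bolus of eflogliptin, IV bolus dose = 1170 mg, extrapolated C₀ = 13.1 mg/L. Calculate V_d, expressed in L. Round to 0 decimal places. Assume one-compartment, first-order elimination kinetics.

89 L

Vd = Dose / C₀ = 1170 / 13.1 = 89.31 L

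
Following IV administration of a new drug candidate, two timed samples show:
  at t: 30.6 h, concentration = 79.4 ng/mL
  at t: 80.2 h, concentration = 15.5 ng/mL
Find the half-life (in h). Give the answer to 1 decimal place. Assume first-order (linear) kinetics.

k = ln(C₁/C₂) / (t₂ − t₁) = ln(79.4/15.5) / (80.2 − 30.6)
  = 1.634 / 49.60 = 0.03294 h⁻¹
t½ = ln2 / k = 0.693147 / 0.03294 = 21.04 h

21.0 h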